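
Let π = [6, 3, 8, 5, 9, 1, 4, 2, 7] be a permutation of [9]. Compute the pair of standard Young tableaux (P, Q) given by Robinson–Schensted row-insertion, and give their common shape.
P = [1, 2, 7] / [3, 4, 9] / [5, 8] / [6];  Q = [1, 3, 5] / [2, 4, 9] / [6, 7] / [8];  common shape = (3, 3, 2, 1)

Row-insert the values π_1, π_2, … into P one at a time, bumping the leftmost entry strictly greater than the inserted value down to the next row. The recording tableau Q records, in position (i, j), the step at which that cell was added to P.
  Insert 6 (step 1): P = [6];  Q = [1]
  Insert 3 (step 2): P = [3] / [6];  Q = [1] / [2]
  Insert 8 (step 3): P = [3, 8] / [6];  Q = [1, 3] / [2]
  Insert 5 (step 4): P = [3, 5] / [6, 8];  Q = [1, 3] / [2, 4]
  Insert 9 (step 5): P = [3, 5, 9] / [6, 8];  Q = [1, 3, 5] / [2, 4]
  Insert 1 (step 6): P = [1, 5, 9] / [3, 8] / [6];  Q = [1, 3, 5] / [2, 4] / [6]
  Insert 4 (step 7): P = [1, 4, 9] / [3, 5] / [6, 8];  Q = [1, 3, 5] / [2, 4] / [6, 7]
  Insert 2 (step 8): P = [1, 2, 9] / [3, 4] / [5, 8] / [6];  Q = [1, 3, 5] / [2, 4] / [6, 7] / [8]
  Insert 7 (step 9): P = [1, 2, 7] / [3, 4, 9] / [5, 8] / [6];  Q = [1, 3, 5] / [2, 4, 9] / [6, 7] / [8]
Final shape: (3, 3, 2, 1).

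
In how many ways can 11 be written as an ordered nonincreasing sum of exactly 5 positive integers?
p(11, 5 parts) = 10

Partitions of n into exactly k parts ↔ partitions of n − k into at most k parts (subtract 1 from each part). For n = 11, k = 5, the partitions are: 7+1+1+1+1, 6+2+1+1+1, 5+3+1+1+1, 5+2+2+1+1, 4+4+1+1+1, 4+3+2+1+1, 4+2+2+2+1, 3+3+3+1+1, 3+3+2+2+1, 3+2+2+2+2. Count = 10.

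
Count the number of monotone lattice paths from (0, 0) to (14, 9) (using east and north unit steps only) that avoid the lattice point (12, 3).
Number of paths = 804450

Total paths from (0, 0) to (14, 9): C(23, 14) = 817190. Paths through (12, 3): (paths (0, 0) → (12, 3)) × (paths (12, 3) → (14, 9)) = C(15, 12) · C(8, 2) = 455 · 28 = 12740. Avoidance count = 817190 − 12740 = 804450.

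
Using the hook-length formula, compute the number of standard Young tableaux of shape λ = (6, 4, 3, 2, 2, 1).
# SYT of shape (6, 4, 3, 2, 2, 1) = 16243500

Hook-length formula: f^λ = n! / Π hook(c), product over all cells c of the Young diagram. For λ = (6, 4, 3, 2, 2, 1), n = 18 boxes. Hook lengths by row (left-to-right, top-to-bottom): [11, 9, 6, 4, 2, 1]; [8, 6, 3, 1]; [6, 4, 1]; [4, 2]; [3, 1]; [1]. Product of hooks = 394149888. So f^λ = 18! / 394149888 = 6402373705728000 / 394149888 = 16243500.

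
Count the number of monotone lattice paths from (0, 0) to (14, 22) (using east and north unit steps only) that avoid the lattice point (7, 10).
Number of paths = 2816351376

Total paths from (0, 0) to (14, 22): C(36, 14) = 3796297200. Paths through (7, 10): (paths (0, 0) → (7, 10)) × (paths (7, 10) → (14, 22)) = C(17, 7) · C(19, 7) = 19448 · 50388 = 979945824. Avoidance count = 3796297200 − 979945824 = 2816351376.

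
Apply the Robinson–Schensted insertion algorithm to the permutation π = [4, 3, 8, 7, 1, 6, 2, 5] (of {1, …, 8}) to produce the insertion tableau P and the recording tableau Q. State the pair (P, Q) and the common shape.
P = [1, 2, 5] / [3, 6] / [4, 7] / [8];  Q = [1, 3, 8] / [2, 4] / [5, 6] / [7];  common shape = (3, 2, 2, 1)

Row-insert the values π_1, π_2, … into P one at a time, bumping the leftmost entry strictly greater than the inserted value down to the next row. The recording tableau Q records, in position (i, j), the step at which that cell was added to P.
  Insert 4 (step 1): P = [4];  Q = [1]
  Insert 3 (step 2): P = [3] / [4];  Q = [1] / [2]
  Insert 8 (step 3): P = [3, 8] / [4];  Q = [1, 3] / [2]
  Insert 7 (step 4): P = [3, 7] / [4, 8];  Q = [1, 3] / [2, 4]
  Insert 1 (step 5): P = [1, 7] / [3, 8] / [4];  Q = [1, 3] / [2, 4] / [5]
  Insert 6 (step 6): P = [1, 6] / [3, 7] / [4, 8];  Q = [1, 3] / [2, 4] / [5, 6]
  Insert 2 (step 7): P = [1, 2] / [3, 6] / [4, 7] / [8];  Q = [1, 3] / [2, 4] / [5, 6] / [7]
  Insert 5 (step 8): P = [1, 2, 5] / [3, 6] / [4, 7] / [8];  Q = [1, 3, 8] / [2, 4] / [5, 6] / [7]
Final shape: (3, 2, 2, 1).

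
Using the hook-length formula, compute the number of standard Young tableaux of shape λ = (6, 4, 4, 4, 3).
# SYT of shape (6, 4, 4, 4, 3) = 108636528

Hook-length formula: f^λ = n! / Π hook(c), product over all cells c of the Young diagram. For λ = (6, 4, 4, 4, 3), n = 21 boxes. Hook lengths by row (left-to-right, top-to-bottom): [10, 9, 8, 6, 2, 1]; [7, 6, 5, 3]; [6, 5, 4, 2]; [5, 4, 3, 1]; [3, 2, 1]. Product of hooks = 470292480000. So f^λ = 21! / 470292480000 = 51090942171709440000 / 470292480000 = 108636528.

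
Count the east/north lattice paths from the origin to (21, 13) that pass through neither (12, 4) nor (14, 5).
Number of paths = 799804280

Inclusion–exclusion. Total paths: C(34, 21) = 927983760. Through P₁: C(16, 12)·C(18, 9) = 88488400. Through P₂: C(19, 14)·C(15, 7) = 74826180. Since P₁ is strictly southwest of P₂, a monotone path through both must visit P₁ then P₂; paths through both = C(16, 12)·C(3, 2)·C(15, 7) = 35135100. Avoid both = 927983760 − 88488400 − 74826180 + 35135100 = 799804280.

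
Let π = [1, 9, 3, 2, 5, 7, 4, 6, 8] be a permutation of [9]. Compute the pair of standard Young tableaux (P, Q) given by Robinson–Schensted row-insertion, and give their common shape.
P = [1, 2, 4, 6, 8] / [3, 5, 7] / [9];  Q = [1, 2, 5, 6, 9] / [3, 7, 8] / [4];  common shape = (5, 3, 1)

Row-insert the values π_1, π_2, … into P one at a time, bumping the leftmost entry strictly greater than the inserted value down to the next row. The recording tableau Q records, in position (i, j), the step at which that cell was added to P.
  Insert 1 (step 1): P = [1];  Q = [1]
  Insert 9 (step 2): P = [1, 9];  Q = [1, 2]
  Insert 3 (step 3): P = [1, 3] / [9];  Q = [1, 2] / [3]
  Insert 2 (step 4): P = [1, 2] / [3] / [9];  Q = [1, 2] / [3] / [4]
  Insert 5 (step 5): P = [1, 2, 5] / [3] / [9];  Q = [1, 2, 5] / [3] / [4]
  Insert 7 (step 6): P = [1, 2, 5, 7] / [3] / [9];  Q = [1, 2, 5, 6] / [3] / [4]
  Insert 4 (step 7): P = [1, 2, 4, 7] / [3, 5] / [9];  Q = [1, 2, 5, 6] / [3, 7] / [4]
  Insert 6 (step 8): P = [1, 2, 4, 6] / [3, 5, 7] / [9];  Q = [1, 2, 5, 6] / [3, 7, 8] / [4]
  Insert 8 (step 9): P = [1, 2, 4, 6, 8] / [3, 5, 7] / [9];  Q = [1, 2, 5, 6, 9] / [3, 7, 8] / [4]
Final shape: (5, 3, 1).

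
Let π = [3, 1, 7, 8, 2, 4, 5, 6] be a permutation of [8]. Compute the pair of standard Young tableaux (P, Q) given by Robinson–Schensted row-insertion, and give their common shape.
P = [1, 2, 4, 5, 6] / [3, 7, 8];  Q = [1, 3, 4, 7, 8] / [2, 5, 6];  common shape = (5, 3)

Row-insert the values π_1, π_2, … into P one at a time, bumping the leftmost entry strictly greater than the inserted value down to the next row. The recording tableau Q records, in position (i, j), the step at which that cell was added to P.
  Insert 3 (step 1): P = [3];  Q = [1]
  Insert 1 (step 2): P = [1] / [3];  Q = [1] / [2]
  Insert 7 (step 3): P = [1, 7] / [3];  Q = [1, 3] / [2]
  Insert 8 (step 4): P = [1, 7, 8] / [3];  Q = [1, 3, 4] / [2]
  Insert 2 (step 5): P = [1, 2, 8] / [3, 7];  Q = [1, 3, 4] / [2, 5]
  Insert 4 (step 6): P = [1, 2, 4] / [3, 7, 8];  Q = [1, 3, 4] / [2, 5, 6]
  Insert 5 (step 7): P = [1, 2, 4, 5] / [3, 7, 8];  Q = [1, 3, 4, 7] / [2, 5, 6]
  Insert 6 (step 8): P = [1, 2, 4, 5, 6] / [3, 7, 8];  Q = [1, 3, 4, 7, 8] / [2, 5, 6]
Final shape: (5, 3).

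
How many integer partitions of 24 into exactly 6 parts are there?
p(24, 6 parts) = 199

Partitions of n into exactly k parts are in bijection with partitions of n − k into at most k parts (subtract 1 from each part). So p(24, exactly 6) = p(18, parts ≤ 6). Computing via the recurrence p(m, j) = p(m, j−1) + p(m−j, j) gives 199.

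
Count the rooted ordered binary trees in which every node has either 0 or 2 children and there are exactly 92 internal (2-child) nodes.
C_92 = 15487357822491889407128326963778343232013931127835600

These full binary trees are counted by the Catalan number C_n = (1/(n + 1)) · C(2n, n). For n = 92: C_92 = (1/93) · C(184, 92) = 1440324277491745714862934407631385920577295594888710800/93 = 15487357822491889407128326963778343232013931127835600.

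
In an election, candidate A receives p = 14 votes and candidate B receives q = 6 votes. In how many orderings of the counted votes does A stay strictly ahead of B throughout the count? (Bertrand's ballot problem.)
Strict-lead orderings = 15504

Total orderings of the 20 votes with 14 for A: C(20, 14) = 38760. By the Bertrand ballot formula (Cycle Lemma / reflection principle), the number of orderings in which A is strictly ahead of B throughout is (p − q)/(p + q) · C(p + q, p) = (14 − 6)/(14 + 6) · 38760 = 15504.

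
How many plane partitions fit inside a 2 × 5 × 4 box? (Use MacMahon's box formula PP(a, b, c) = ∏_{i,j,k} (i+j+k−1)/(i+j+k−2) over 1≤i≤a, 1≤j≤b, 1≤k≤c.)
PP(2, 5, 4) = 5292

Evaluate the triple product over i = 1..2, j = 1..5, k = 1..4. The factors are (2/1) · (3/2) · (4/3) · (5/4) · (3/2) · (4/3) · (5/4) · (6/5) · … (40 factors total). The numerators and denominators telescope so the product is an integer; carrying out the multiplication exactly gives PP(2, 5, 4) = 5292.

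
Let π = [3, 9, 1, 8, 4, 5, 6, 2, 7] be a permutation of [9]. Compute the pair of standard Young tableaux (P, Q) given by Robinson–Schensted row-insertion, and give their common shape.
P = [1, 2, 5, 6, 7] / [3, 4] / [8] / [9];  Q = [1, 2, 6, 7, 9] / [3, 4] / [5] / [8];  common shape = (5, 2, 1, 1)

Row-insert the values π_1, π_2, … into P one at a time, bumping the leftmost entry strictly greater than the inserted value down to the next row. The recording tableau Q records, in position (i, j), the step at which that cell was added to P.
  Insert 3 (step 1): P = [3];  Q = [1]
  Insert 9 (step 2): P = [3, 9];  Q = [1, 2]
  Insert 1 (step 3): P = [1, 9] / [3];  Q = [1, 2] / [3]
  Insert 8 (step 4): P = [1, 8] / [3, 9];  Q = [1, 2] / [3, 4]
  Insert 4 (step 5): P = [1, 4] / [3, 8] / [9];  Q = [1, 2] / [3, 4] / [5]
  Insert 5 (step 6): P = [1, 4, 5] / [3, 8] / [9];  Q = [1, 2, 6] / [3, 4] / [5]
  Insert 6 (step 7): P = [1, 4, 5, 6] / [3, 8] / [9];  Q = [1, 2, 6, 7] / [3, 4] / [5]
  Insert 2 (step 8): P = [1, 2, 5, 6] / [3, 4] / [8] / [9];  Q = [1, 2, 6, 7] / [3, 4] / [5] / [8]
  Insert 7 (step 9): P = [1, 2, 5, 6, 7] / [3, 4] / [8] / [9];  Q = [1, 2, 6, 7, 9] / [3, 4] / [5] / [8]
Final shape: (5, 2, 1, 1).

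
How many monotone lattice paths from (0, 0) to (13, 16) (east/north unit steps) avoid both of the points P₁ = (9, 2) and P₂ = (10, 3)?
Number of paths = 67597055

Inclusion–exclusion. Total paths: C(29, 13) = 67863915. Through P₁: C(11, 9)·C(18, 4) = 168300. Through P₂: C(13, 10)·C(16, 3) = 160160. Since P₁ is strictly southwest of P₂, a monotone path through both must visit P₁ then P₂; paths through both = C(11, 9)·C(2, 1)·C(16, 3) = 61600. Avoid both = 67863915 − 168300 − 160160 + 61600 = 67597055.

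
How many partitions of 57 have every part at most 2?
p(57, parts ≤ 2) = 29

Use the recurrence p(n, m) = p(n, m−1) + p(n−m, m): either the largest part is < m (count p(n, m−1)) or the largest part is exactly m (remove one copy of m, count p(n−m, m)). With p(0, ·) = 1 this gives p(57, parts ≤ 2) = 29. (By conjugating Young diagrams, this also counts partitions of 57 into at most 2 parts.)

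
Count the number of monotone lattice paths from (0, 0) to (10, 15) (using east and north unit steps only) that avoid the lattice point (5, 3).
Number of paths = 2922232

Total paths from (0, 0) to (10, 15): C(25, 10) = 3268760. Paths through (5, 3): (paths (0, 0) → (5, 3)) × (paths (5, 3) → (10, 15)) = C(8, 5) · C(17, 5) = 56 · 6188 = 346528. Avoidance count = 3268760 − 346528 = 2922232.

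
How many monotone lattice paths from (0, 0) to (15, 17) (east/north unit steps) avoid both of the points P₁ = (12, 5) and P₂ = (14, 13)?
Number of paths = 464007980

Inclusion–exclusion. Total paths: C(32, 15) = 565722720. Through P₁: C(17, 12)·C(15, 3) = 2815540. Through P₂: C(27, 14)·C(5, 1) = 100291500. Since P₁ is strictly southwest of P₂, a monotone path through both must visit P₁ then P₂; paths through both = C(17, 12)·C(10, 2)·C(5, 1) = 1392300. Avoid both = 565722720 − 2815540 − 100291500 + 1392300 = 464007980.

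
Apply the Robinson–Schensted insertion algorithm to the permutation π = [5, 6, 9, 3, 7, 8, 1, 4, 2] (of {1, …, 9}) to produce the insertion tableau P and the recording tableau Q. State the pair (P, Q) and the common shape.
P = [1, 2, 7, 8] / [3, 4] / [5, 6] / [9];  Q = [1, 2, 3, 6] / [4, 5] / [7, 8] / [9];  common shape = (4, 2, 2, 1)

Row-insert the values π_1, π_2, … into P one at a time, bumping the leftmost entry strictly greater than the inserted value down to the next row. The recording tableau Q records, in position (i, j), the step at which that cell was added to P.
  Insert 5 (step 1): P = [5];  Q = [1]
  Insert 6 (step 2): P = [5, 6];  Q = [1, 2]
  Insert 9 (step 3): P = [5, 6, 9];  Q = [1, 2, 3]
  Insert 3 (step 4): P = [3, 6, 9] / [5];  Q = [1, 2, 3] / [4]
  Insert 7 (step 5): P = [3, 6, 7] / [5, 9];  Q = [1, 2, 3] / [4, 5]
  Insert 8 (step 6): P = [3, 6, 7, 8] / [5, 9];  Q = [1, 2, 3, 6] / [4, 5]
  Insert 1 (step 7): P = [1, 6, 7, 8] / [3, 9] / [5];  Q = [1, 2, 3, 6] / [4, 5] / [7]
  Insert 4 (step 8): P = [1, 4, 7, 8] / [3, 6] / [5, 9];  Q = [1, 2, 3, 6] / [4, 5] / [7, 8]
  Insert 2 (step 9): P = [1, 2, 7, 8] / [3, 4] / [5, 6] / [9];  Q = [1, 2, 3, 6] / [4, 5] / [7, 8] / [9]
Final shape: (4, 2, 2, 1).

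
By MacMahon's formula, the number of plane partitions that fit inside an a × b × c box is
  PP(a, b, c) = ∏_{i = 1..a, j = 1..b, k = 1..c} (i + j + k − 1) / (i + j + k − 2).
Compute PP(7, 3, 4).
PP(7, 3, 4) = 1557270

Evaluate the triple product over i = 1..7, j = 1..3, k = 1..4. The factors are (2/1) · (3/2) · (4/3) · (5/4) · (3/2) · (4/3) · (5/4) · (6/5) · … (84 factors total). The numerators and denominators telescope so the product is an integer; carrying out the multiplication exactly gives PP(7, 3, 4) = 1557270.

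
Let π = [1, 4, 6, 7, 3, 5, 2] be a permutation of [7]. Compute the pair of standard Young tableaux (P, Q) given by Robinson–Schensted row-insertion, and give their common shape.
P = [1, 2, 5, 7] / [3, 6] / [4];  Q = [1, 2, 3, 4] / [5, 6] / [7];  common shape = (4, 2, 1)

Row-insert the values π_1, π_2, … into P one at a time, bumping the leftmost entry strictly greater than the inserted value down to the next row. The recording tableau Q records, in position (i, j), the step at which that cell was added to P.
  Insert 1 (step 1): P = [1];  Q = [1]
  Insert 4 (step 2): P = [1, 4];  Q = [1, 2]
  Insert 6 (step 3): P = [1, 4, 6];  Q = [1, 2, 3]
  Insert 7 (step 4): P = [1, 4, 6, 7];  Q = [1, 2, 3, 4]
  Insert 3 (step 5): P = [1, 3, 6, 7] / [4];  Q = [1, 2, 3, 4] / [5]
  Insert 5 (step 6): P = [1, 3, 5, 7] / [4, 6];  Q = [1, 2, 3, 4] / [5, 6]
  Insert 2 (step 7): P = [1, 2, 5, 7] / [3, 6] / [4];  Q = [1, 2, 3, 4] / [5, 6] / [7]
Final shape: (4, 2, 1).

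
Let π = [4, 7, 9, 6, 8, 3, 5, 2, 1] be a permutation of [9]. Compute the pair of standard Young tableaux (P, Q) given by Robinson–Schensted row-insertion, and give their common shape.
P = [1, 5, 8] / [2, 6] / [3, 9] / [4] / [7];  Q = [1, 2, 3] / [4, 5] / [6, 7] / [8] / [9];  common shape = (3, 2, 2, 1, 1)

Row-insert the values π_1, π_2, … into P one at a time, bumping the leftmost entry strictly greater than the inserted value down to the next row. The recording tableau Q records, in position (i, j), the step at which that cell was added to P.
  Insert 4 (step 1): P = [4];  Q = [1]
  Insert 7 (step 2): P = [4, 7];  Q = [1, 2]
  Insert 9 (step 3): P = [4, 7, 9];  Q = [1, 2, 3]
  Insert 6 (step 4): P = [4, 6, 9] / [7];  Q = [1, 2, 3] / [4]
  Insert 8 (step 5): P = [4, 6, 8] / [7, 9];  Q = [1, 2, 3] / [4, 5]
  Insert 3 (step 6): P = [3, 6, 8] / [4, 9] / [7];  Q = [1, 2, 3] / [4, 5] / [6]
  Insert 5 (step 7): P = [3, 5, 8] / [4, 6] / [7, 9];  Q = [1, 2, 3] / [4, 5] / [6, 7]
  Insert 2 (step 8): P = [2, 5, 8] / [3, 6] / [4, 9] / [7];  Q = [1, 2, 3] / [4, 5] / [6, 7] / [8]
  Insert 1 (step 9): P = [1, 5, 8] / [2, 6] / [3, 9] / [4] / [7];  Q = [1, 2, 3] / [4, 5] / [6, 7] / [8] / [9]
Final shape: (3, 2, 2, 1, 1).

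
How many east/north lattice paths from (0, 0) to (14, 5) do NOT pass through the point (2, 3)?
Number of paths = 10718

Total paths from (0, 0) to (14, 5): C(19, 14) = 11628. Paths through (2, 3): (paths (0, 0) → (2, 3)) × (paths (2, 3) → (14, 5)) = C(5, 2) · C(14, 12) = 10 · 91 = 910. Avoidance count = 11628 − 910 = 10718.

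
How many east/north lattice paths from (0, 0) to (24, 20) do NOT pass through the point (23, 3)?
Number of paths = 1761039303270

Total paths from (0, 0) to (24, 20): C(44, 24) = 1761039350070. Paths through (23, 3): (paths (0, 0) → (23, 3)) × (paths (23, 3) → (24, 20)) = C(26, 23) · C(18, 1) = 2600 · 18 = 46800. Avoidance count = 1761039350070 − 46800 = 1761039303270.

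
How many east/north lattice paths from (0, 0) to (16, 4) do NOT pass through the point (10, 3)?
Number of paths = 2843

Total paths from (0, 0) to (16, 4): C(20, 16) = 4845. Paths through (10, 3): (paths (0, 0) → (10, 3)) × (paths (10, 3) → (16, 4)) = C(13, 10) · C(7, 6) = 286 · 7 = 2002. Avoidance count = 4845 − 2002 = 2843.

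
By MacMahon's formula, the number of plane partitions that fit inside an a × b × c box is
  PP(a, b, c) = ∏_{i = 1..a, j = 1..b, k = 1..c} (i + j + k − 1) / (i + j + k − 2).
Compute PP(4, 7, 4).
PP(4, 7, 4) = 44537922

Evaluate the triple product over i = 1..4, j = 1..7, k = 1..4. The factors are (2/1) · (3/2) · (4/3) · (5/4) · (3/2) · (4/3) · (5/4) · (6/5) · … (112 factors total). The numerators and denominators telescope so the product is an integer; carrying out the multiplication exactly gives PP(4, 7, 4) = 44537922.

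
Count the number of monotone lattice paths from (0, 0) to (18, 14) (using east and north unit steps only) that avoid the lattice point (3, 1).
Number of paths = 321666960

Total paths from (0, 0) to (18, 14): C(32, 18) = 471435600. Paths through (3, 1): (paths (0, 0) → (3, 1)) × (paths (3, 1) → (18, 14)) = C(4, 3) · C(28, 15) = 4 · 37442160 = 149768640. Avoidance count = 471435600 − 149768640 = 321666960.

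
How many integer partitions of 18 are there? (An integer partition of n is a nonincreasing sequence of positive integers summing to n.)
p(18) = 385

Compute p(n) via the recurrence p(n, m) = p(n, m−1) + p(n−m, m), where p(n, m) counts partitions of n with all parts ≤ m and p(n) = p(n, n). The base cases are p(0, m) = 1 and p(n, 0) = 0 for n > 0. Filling the table yields p(18) = 385. (Euler's pentagonal recurrence is an alternative.)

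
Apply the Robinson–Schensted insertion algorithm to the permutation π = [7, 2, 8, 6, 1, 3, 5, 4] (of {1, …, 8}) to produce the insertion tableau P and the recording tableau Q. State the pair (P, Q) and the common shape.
P = [1, 3, 4] / [2, 5] / [6, 8] / [7];  Q = [1, 3, 7] / [2, 4] / [5, 6] / [8];  common shape = (3, 2, 2, 1)

Row-insert the values π_1, π_2, … into P one at a time, bumping the leftmost entry strictly greater than the inserted value down to the next row. The recording tableau Q records, in position (i, j), the step at which that cell was added to P.
  Insert 7 (step 1): P = [7];  Q = [1]
  Insert 2 (step 2): P = [2] / [7];  Q = [1] / [2]
  Insert 8 (step 3): P = [2, 8] / [7];  Q = [1, 3] / [2]
  Insert 6 (step 4): P = [2, 6] / [7, 8];  Q = [1, 3] / [2, 4]
  Insert 1 (step 5): P = [1, 6] / [2, 8] / [7];  Q = [1, 3] / [2, 4] / [5]
  Insert 3 (step 6): P = [1, 3] / [2, 6] / [7, 8];  Q = [1, 3] / [2, 4] / [5, 6]
  Insert 5 (step 7): P = [1, 3, 5] / [2, 6] / [7, 8];  Q = [1, 3, 7] / [2, 4] / [5, 6]
  Insert 4 (step 8): P = [1, 3, 4] / [2, 5] / [6, 8] / [7];  Q = [1, 3, 7] / [2, 4] / [5, 6] / [8]
Final shape: (3, 2, 2, 1).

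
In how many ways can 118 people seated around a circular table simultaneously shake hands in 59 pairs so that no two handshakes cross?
C_59 = 405944995127576985730643443367112

These noncrossing handshakes are counted by the Catalan number C_n = (1/(n + 1)) · C(2n, n). For n = 59: C_59 = (1/60) · C(118, 59) = 24356699707654619143838606602026720/60 = 405944995127576985730643443367112.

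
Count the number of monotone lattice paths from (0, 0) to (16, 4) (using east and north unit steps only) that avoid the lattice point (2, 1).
Number of paths = 2805

Total paths from (0, 0) to (16, 4): C(20, 16) = 4845. Paths through (2, 1): (paths (0, 0) → (2, 1)) × (paths (2, 1) → (16, 4)) = C(3, 2) · C(17, 14) = 3 · 680 = 2040. Avoidance count = 4845 − 2040 = 2805.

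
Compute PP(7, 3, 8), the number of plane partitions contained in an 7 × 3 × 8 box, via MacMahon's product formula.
PP(7, 3, 8) = 4971151900

Evaluate the triple product over i = 1..7, j = 1..3, k = 1..8. The factors are (2/1) · (3/2) · (4/3) · (5/4) · (6/5) · (7/6) · (8/7) · (9/8) · … (168 factors total). The numerators and denominators telescope so the product is an integer; carrying out the multiplication exactly gives PP(7, 3, 8) = 4971151900.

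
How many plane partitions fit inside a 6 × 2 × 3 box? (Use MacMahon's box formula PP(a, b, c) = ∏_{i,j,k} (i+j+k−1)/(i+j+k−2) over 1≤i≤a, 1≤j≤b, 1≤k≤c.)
PP(6, 2, 3) = 2520

Evaluate the triple product over i = 1..6, j = 1..2, k = 1..3. The factors are (2/1) · (3/2) · (4/3) · (3/2) · (4/3) · (5/4) · (3/2) · (4/3) · … (36 factors total). The numerators and denominators telescope so the product is an integer; carrying out the multiplication exactly gives PP(6, 2, 3) = 2520.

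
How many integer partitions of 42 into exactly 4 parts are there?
p(42, 4 parts) = 551

Partitions of n into exactly k parts are in bijection with partitions of n − k into at most k parts (subtract 1 from each part). So p(42, exactly 4) = p(38, parts ≤ 4). Computing via the recurrence p(m, j) = p(m, j−1) + p(m−j, j) gives 551.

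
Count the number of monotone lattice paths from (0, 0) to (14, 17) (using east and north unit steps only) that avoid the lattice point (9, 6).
Number of paths = 243320685

Total paths from (0, 0) to (14, 17): C(31, 14) = 265182525. Paths through (9, 6): (paths (0, 0) → (9, 6)) × (paths (9, 6) → (14, 17)) = C(15, 9) · C(16, 5) = 5005 · 4368 = 21861840. Avoidance count = 265182525 − 21861840 = 243320685.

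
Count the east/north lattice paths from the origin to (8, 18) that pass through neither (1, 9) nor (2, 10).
Number of paths = 1309737

Inclusion–exclusion. Total paths: C(26, 8) = 1562275. Through P₁: C(10, 1)·C(16, 7) = 114400. Through P₂: C(12, 2)·C(14, 6) = 198198. Since P₁ is strictly southwest of P₂, a monotone path through both must visit P₁ then P₂; paths through both = C(10, 1)·C(2, 1)·C(14, 6) = 60060. Avoid both = 1562275 − 114400 − 198198 + 60060 = 1309737.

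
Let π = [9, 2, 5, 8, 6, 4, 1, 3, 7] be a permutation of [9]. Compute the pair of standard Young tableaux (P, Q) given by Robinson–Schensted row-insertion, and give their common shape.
P = [1, 3, 6, 7] / [2, 4] / [5] / [8] / [9];  Q = [1, 3, 4, 9] / [2, 8] / [5] / [6] / [7];  common shape = (4, 2, 1, 1, 1)

Row-insert the values π_1, π_2, … into P one at a time, bumping the leftmost entry strictly greater than the inserted value down to the next row. The recording tableau Q records, in position (i, j), the step at which that cell was added to P.
  Insert 9 (step 1): P = [9];  Q = [1]
  Insert 2 (step 2): P = [2] / [9];  Q = [1] / [2]
  Insert 5 (step 3): P = [2, 5] / [9];  Q = [1, 3] / [2]
  Insert 8 (step 4): P = [2, 5, 8] / [9];  Q = [1, 3, 4] / [2]
  Insert 6 (step 5): P = [2, 5, 6] / [8] / [9];  Q = [1, 3, 4] / [2] / [5]
  Insert 4 (step 6): P = [2, 4, 6] / [5] / [8] / [9];  Q = [1, 3, 4] / [2] / [5] / [6]
  Insert 1 (step 7): P = [1, 4, 6] / [2] / [5] / [8] / [9];  Q = [1, 3, 4] / [2] / [5] / [6] / [7]
  Insert 3 (step 8): P = [1, 3, 6] / [2, 4] / [5] / [8] / [9];  Q = [1, 3, 4] / [2, 8] / [5] / [6] / [7]
  Insert 7 (step 9): P = [1, 3, 6, 7] / [2, 4] / [5] / [8] / [9];  Q = [1, 3, 4, 9] / [2, 8] / [5] / [6] / [7]
Final shape: (4, 2, 1, 1, 1).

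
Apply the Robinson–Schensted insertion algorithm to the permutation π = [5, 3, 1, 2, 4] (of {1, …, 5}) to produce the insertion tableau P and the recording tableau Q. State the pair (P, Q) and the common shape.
P = [1, 2, 4] / [3] / [5];  Q = [1, 4, 5] / [2] / [3];  common shape = (3, 1, 1)

Row-insert the values π_1, π_2, … into P one at a time, bumping the leftmost entry strictly greater than the inserted value down to the next row. The recording tableau Q records, in position (i, j), the step at which that cell was added to P.
  Insert 5 (step 1): P = [5];  Q = [1]
  Insert 3 (step 2): P = [3] / [5];  Q = [1] / [2]
  Insert 1 (step 3): P = [1] / [3] / [5];  Q = [1] / [2] / [3]
  Insert 2 (step 4): P = [1, 2] / [3] / [5];  Q = [1, 4] / [2] / [3]
  Insert 4 (step 5): P = [1, 2, 4] / [3] / [5];  Q = [1, 4, 5] / [2] / [3]
Final shape: (3, 1, 1).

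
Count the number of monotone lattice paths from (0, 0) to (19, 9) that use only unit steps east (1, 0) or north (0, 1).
Number of paths = 6906900

A monotone lattice path from (0, 0) to (19, 9) consists of 19 east steps and 9 north steps in some order, so it is determined by which 19 of the 28 steps are east. The count is C(28, 19) = 6906900.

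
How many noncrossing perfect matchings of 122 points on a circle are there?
C_61 = 6182127958584855650487080847216336

These noncrossing handshakes are counted by the Catalan number C_n = (1/(n + 1)) · C(2n, n). For n = 61: C_61 = (1/62) · C(122, 61) = 383291933432261050330199012527412832/62 = 6182127958584855650487080847216336.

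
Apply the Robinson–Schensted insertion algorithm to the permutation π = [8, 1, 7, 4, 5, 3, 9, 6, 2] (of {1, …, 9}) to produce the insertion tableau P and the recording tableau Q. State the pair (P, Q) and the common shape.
P = [1, 2, 5, 6] / [3, 9] / [4] / [7] / [8];  Q = [1, 3, 5, 7] / [2, 8] / [4] / [6] / [9];  common shape = (4, 2, 1, 1, 1)

Row-insert the values π_1, π_2, … into P one at a time, bumping the leftmost entry strictly greater than the inserted value down to the next row. The recording tableau Q records, in position (i, j), the step at which that cell was added to P.
  Insert 8 (step 1): P = [8];  Q = [1]
  Insert 1 (step 2): P = [1] / [8];  Q = [1] / [2]
  Insert 7 (step 3): P = [1, 7] / [8];  Q = [1, 3] / [2]
  Insert 4 (step 4): P = [1, 4] / [7] / [8];  Q = [1, 3] / [2] / [4]
  Insert 5 (step 5): P = [1, 4, 5] / [7] / [8];  Q = [1, 3, 5] / [2] / [4]
  Insert 3 (step 6): P = [1, 3, 5] / [4] / [7] / [8];  Q = [1, 3, 5] / [2] / [4] / [6]
  Insert 9 (step 7): P = [1, 3, 5, 9] / [4] / [7] / [8];  Q = [1, 3, 5, 7] / [2] / [4] / [6]
  Insert 6 (step 8): P = [1, 3, 5, 6] / [4, 9] / [7] / [8];  Q = [1, 3, 5, 7] / [2, 8] / [4] / [6]
  Insert 2 (step 9): P = [1, 2, 5, 6] / [3, 9] / [4] / [7] / [8];  Q = [1, 3, 5, 7] / [2, 8] / [4] / [6] / [9]
Final shape: (4, 2, 1, 1, 1).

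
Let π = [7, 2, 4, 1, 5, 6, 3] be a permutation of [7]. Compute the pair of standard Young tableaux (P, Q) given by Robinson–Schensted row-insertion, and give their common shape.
P = [1, 3, 5, 6] / [2, 4] / [7];  Q = [1, 3, 5, 6] / [2, 7] / [4];  common shape = (4, 2, 1)

Row-insert the values π_1, π_2, … into P one at a time, bumping the leftmost entry strictly greater than the inserted value down to the next row. The recording tableau Q records, in position (i, j), the step at which that cell was added to P.
  Insert 7 (step 1): P = [7];  Q = [1]
  Insert 2 (step 2): P = [2] / [7];  Q = [1] / [2]
  Insert 4 (step 3): P = [2, 4] / [7];  Q = [1, 3] / [2]
  Insert 1 (step 4): P = [1, 4] / [2] / [7];  Q = [1, 3] / [2] / [4]
  Insert 5 (step 5): P = [1, 4, 5] / [2] / [7];  Q = [1, 3, 5] / [2] / [4]
  Insert 6 (step 6): P = [1, 4, 5, 6] / [2] / [7];  Q = [1, 3, 5, 6] / [2] / [4]
  Insert 3 (step 7): P = [1, 3, 5, 6] / [2, 4] / [7];  Q = [1, 3, 5, 6] / [2, 7] / [4]
Final shape: (4, 2, 1).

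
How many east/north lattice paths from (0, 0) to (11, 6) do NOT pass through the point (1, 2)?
Number of paths = 9373

Total paths from (0, 0) to (11, 6): C(17, 11) = 12376. Paths through (1, 2): (paths (0, 0) → (1, 2)) × (paths (1, 2) → (11, 6)) = C(3, 1) · C(14, 10) = 3 · 1001 = 3003. Avoidance count = 12376 − 3003 = 9373.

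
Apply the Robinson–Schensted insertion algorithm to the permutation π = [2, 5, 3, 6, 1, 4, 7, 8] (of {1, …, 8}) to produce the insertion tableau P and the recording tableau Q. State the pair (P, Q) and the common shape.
P = [1, 3, 4, 7, 8] / [2, 6] / [5];  Q = [1, 2, 4, 7, 8] / [3, 6] / [5];  common shape = (5, 2, 1)

Row-insert the values π_1, π_2, … into P one at a time, bumping the leftmost entry strictly greater than the inserted value down to the next row. The recording tableau Q records, in position (i, j), the step at which that cell was added to P.
  Insert 2 (step 1): P = [2];  Q = [1]
  Insert 5 (step 2): P = [2, 5];  Q = [1, 2]
  Insert 3 (step 3): P = [2, 3] / [5];  Q = [1, 2] / [3]
  Insert 6 (step 4): P = [2, 3, 6] / [5];  Q = [1, 2, 4] / [3]
  Insert 1 (step 5): P = [1, 3, 6] / [2] / [5];  Q = [1, 2, 4] / [3] / [5]
  Insert 4 (step 6): P = [1, 3, 4] / [2, 6] / [5];  Q = [1, 2, 4] / [3, 6] / [5]
  Insert 7 (step 7): P = [1, 3, 4, 7] / [2, 6] / [5];  Q = [1, 2, 4, 7] / [3, 6] / [5]
  Insert 8 (step 8): P = [1, 3, 4, 7, 8] / [2, 6] / [5];  Q = [1, 2, 4, 7, 8] / [3, 6] / [5]
Final shape: (5, 2, 1).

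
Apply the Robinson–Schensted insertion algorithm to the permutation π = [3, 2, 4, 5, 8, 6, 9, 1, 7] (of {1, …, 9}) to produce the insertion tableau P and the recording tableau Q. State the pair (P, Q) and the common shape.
P = [1, 4, 5, 6, 7] / [2, 8, 9] / [3];  Q = [1, 3, 4, 5, 7] / [2, 6, 9] / [8];  common shape = (5, 3, 1)

Row-insert the values π_1, π_2, … into P one at a time, bumping the leftmost entry strictly greater than the inserted value down to the next row. The recording tableau Q records, in position (i, j), the step at which that cell was added to P.
  Insert 3 (step 1): P = [3];  Q = [1]
  Insert 2 (step 2): P = [2] / [3];  Q = [1] / [2]
  Insert 4 (step 3): P = [2, 4] / [3];  Q = [1, 3] / [2]
  Insert 5 (step 4): P = [2, 4, 5] / [3];  Q = [1, 3, 4] / [2]
  Insert 8 (step 5): P = [2, 4, 5, 8] / [3];  Q = [1, 3, 4, 5] / [2]
  Insert 6 (step 6): P = [2, 4, 5, 6] / [3, 8];  Q = [1, 3, 4, 5] / [2, 6]
  Insert 9 (step 7): P = [2, 4, 5, 6, 9] / [3, 8];  Q = [1, 3, 4, 5, 7] / [2, 6]
  Insert 1 (step 8): P = [1, 4, 5, 6, 9] / [2, 8] / [3];  Q = [1, 3, 4, 5, 7] / [2, 6] / [8]
  Insert 7 (step 9): P = [1, 4, 5, 6, 7] / [2, 8, 9] / [3];  Q = [1, 3, 4, 5, 7] / [2, 6, 9] / [8]
Final shape: (5, 3, 1).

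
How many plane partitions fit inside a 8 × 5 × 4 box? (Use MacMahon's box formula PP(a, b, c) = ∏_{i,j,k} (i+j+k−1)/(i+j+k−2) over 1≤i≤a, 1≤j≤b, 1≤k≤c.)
PP(8, 5, 4) = 4789851066

Evaluate the triple product over i = 1..8, j = 1..5, k = 1..4. The factors are (2/1) · (3/2) · (4/3) · (5/4) · (3/2) · (4/3) · (5/4) · (6/5) · … (160 factors total). The numerators and denominators telescope so the product is an integer; carrying out the multiplication exactly gives PP(8, 5, 4) = 4789851066.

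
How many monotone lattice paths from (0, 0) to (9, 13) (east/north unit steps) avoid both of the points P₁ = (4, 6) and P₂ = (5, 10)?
Number of paths = 262745

Inclusion–exclusion. Total paths: C(22, 9) = 497420. Through P₁: C(10, 4)·C(12, 5) = 166320. Through P₂: C(15, 5)·C(7, 4) = 105105. Since P₁ is strictly southwest of P₂, a monotone path through both must visit P₁ then P₂; paths through both = C(10, 4)·C(5, 1)·C(7, 4) = 36750. Avoid both = 497420 − 166320 − 105105 + 36750 = 262745.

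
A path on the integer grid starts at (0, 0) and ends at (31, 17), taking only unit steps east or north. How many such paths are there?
Number of paths = 4244421484512

A monotone lattice path from (0, 0) to (31, 17) consists of 31 east steps and 17 north steps in some order, so it is determined by which 31 of the 48 steps are east. The count is C(48, 31) = 4244421484512.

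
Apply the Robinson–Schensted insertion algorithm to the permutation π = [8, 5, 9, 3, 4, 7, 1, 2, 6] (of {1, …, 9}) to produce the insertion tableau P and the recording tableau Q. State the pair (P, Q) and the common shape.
P = [1, 2, 6] / [3, 4, 7] / [5, 9] / [8];  Q = [1, 3, 6] / [2, 5, 9] / [4, 8] / [7];  common shape = (3, 3, 2, 1)

Row-insert the values π_1, π_2, … into P one at a time, bumping the leftmost entry strictly greater than the inserted value down to the next row. The recording tableau Q records, in position (i, j), the step at which that cell was added to P.
  Insert 8 (step 1): P = [8];  Q = [1]
  Insert 5 (step 2): P = [5] / [8];  Q = [1] / [2]
  Insert 9 (step 3): P = [5, 9] / [8];  Q = [1, 3] / [2]
  Insert 3 (step 4): P = [3, 9] / [5] / [8];  Q = [1, 3] / [2] / [4]
  Insert 4 (step 5): P = [3, 4] / [5, 9] / [8];  Q = [1, 3] / [2, 5] / [4]
  Insert 7 (step 6): P = [3, 4, 7] / [5, 9] / [8];  Q = [1, 3, 6] / [2, 5] / [4]
  Insert 1 (step 7): P = [1, 4, 7] / [3, 9] / [5] / [8];  Q = [1, 3, 6] / [2, 5] / [4] / [7]
  Insert 2 (step 8): P = [1, 2, 7] / [3, 4] / [5, 9] / [8];  Q = [1, 3, 6] / [2, 5] / [4, 8] / [7]
  Insert 6 (step 9): P = [1, 2, 6] / [3, 4, 7] / [5, 9] / [8];  Q = [1, 3, 6] / [2, 5, 9] / [4, 8] / [7]
Final shape: (3, 3, 2, 1).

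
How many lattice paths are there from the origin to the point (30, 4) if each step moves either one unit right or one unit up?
Number of paths = 46376

A monotone lattice path from (0, 0) to (30, 4) consists of 30 east steps and 4 north steps in some order, so it is determined by which 30 of the 34 steps are east. The count is C(34, 30) = 46376.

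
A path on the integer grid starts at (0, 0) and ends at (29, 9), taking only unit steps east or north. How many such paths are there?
Number of paths = 163011640

A monotone lattice path from (0, 0) to (29, 9) consists of 29 east steps and 9 north steps in some order, so it is determined by which 29 of the 38 steps are east. The count is C(38, 29) = 163011640.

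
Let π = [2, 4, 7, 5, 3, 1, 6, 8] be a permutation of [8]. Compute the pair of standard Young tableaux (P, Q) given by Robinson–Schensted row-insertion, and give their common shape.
P = [1, 3, 5, 6, 8] / [2] / [4] / [7];  Q = [1, 2, 3, 7, 8] / [4] / [5] / [6];  common shape = (5, 1, 1, 1)

Row-insert the values π_1, π_2, … into P one at a time, bumping the leftmost entry strictly greater than the inserted value down to the next row. The recording tableau Q records, in position (i, j), the step at which that cell was added to P.
  Insert 2 (step 1): P = [2];  Q = [1]
  Insert 4 (step 2): P = [2, 4];  Q = [1, 2]
  Insert 7 (step 3): P = [2, 4, 7];  Q = [1, 2, 3]
  Insert 5 (step 4): P = [2, 4, 5] / [7];  Q = [1, 2, 3] / [4]
  Insert 3 (step 5): P = [2, 3, 5] / [4] / [7];  Q = [1, 2, 3] / [4] / [5]
  Insert 1 (step 6): P = [1, 3, 5] / [2] / [4] / [7];  Q = [1, 2, 3] / [4] / [5] / [6]
  Insert 6 (step 7): P = [1, 3, 5, 6] / [2] / [4] / [7];  Q = [1, 2, 3, 7] / [4] / [5] / [6]
  Insert 8 (step 8): P = [1, 3, 5, 6, 8] / [2] / [4] / [7];  Q = [1, 2, 3, 7, 8] / [4] / [5] / [6]
Final shape: (5, 1, 1, 1).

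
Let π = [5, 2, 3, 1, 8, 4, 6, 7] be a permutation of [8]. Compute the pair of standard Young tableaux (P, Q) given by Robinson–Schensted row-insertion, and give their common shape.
P = [1, 3, 4, 6, 7] / [2, 8] / [5];  Q = [1, 3, 5, 7, 8] / [2, 6] / [4];  common shape = (5, 2, 1)

Row-insert the values π_1, π_2, … into P one at a time, bumping the leftmost entry strictly greater than the inserted value down to the next row. The recording tableau Q records, in position (i, j), the step at which that cell was added to P.
  Insert 5 (step 1): P = [5];  Q = [1]
  Insert 2 (step 2): P = [2] / [5];  Q = [1] / [2]
  Insert 3 (step 3): P = [2, 3] / [5];  Q = [1, 3] / [2]
  Insert 1 (step 4): P = [1, 3] / [2] / [5];  Q = [1, 3] / [2] / [4]
  Insert 8 (step 5): P = [1, 3, 8] / [2] / [5];  Q = [1, 3, 5] / [2] / [4]
  Insert 4 (step 6): P = [1, 3, 4] / [2, 8] / [5];  Q = [1, 3, 5] / [2, 6] / [4]
  Insert 6 (step 7): P = [1, 3, 4, 6] / [2, 8] / [5];  Q = [1, 3, 5, 7] / [2, 6] / [4]
  Insert 7 (step 8): P = [1, 3, 4, 6, 7] / [2, 8] / [5];  Q = [1, 3, 5, 7, 8] / [2, 6] / [4]
Final shape: (5, 2, 1).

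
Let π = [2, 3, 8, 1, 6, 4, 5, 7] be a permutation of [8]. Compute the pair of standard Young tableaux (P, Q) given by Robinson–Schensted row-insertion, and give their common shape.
P = [1, 3, 4, 5, 7] / [2, 6] / [8];  Q = [1, 2, 3, 7, 8] / [4, 5] / [6];  common shape = (5, 2, 1)

Row-insert the values π_1, π_2, … into P one at a time, bumping the leftmost entry strictly greater than the inserted value down to the next row. The recording tableau Q records, in position (i, j), the step at which that cell was added to P.
  Insert 2 (step 1): P = [2];  Q = [1]
  Insert 3 (step 2): P = [2, 3];  Q = [1, 2]
  Insert 8 (step 3): P = [2, 3, 8];  Q = [1, 2, 3]
  Insert 1 (step 4): P = [1, 3, 8] / [2];  Q = [1, 2, 3] / [4]
  Insert 6 (step 5): P = [1, 3, 6] / [2, 8];  Q = [1, 2, 3] / [4, 5]
  Insert 4 (step 6): P = [1, 3, 4] / [2, 6] / [8];  Q = [1, 2, 3] / [4, 5] / [6]
  Insert 5 (step 7): P = [1, 3, 4, 5] / [2, 6] / [8];  Q = [1, 2, 3, 7] / [4, 5] / [6]
  Insert 7 (step 8): P = [1, 3, 4, 5, 7] / [2, 6] / [8];  Q = [1, 2, 3, 7, 8] / [4, 5] / [6]
Final shape: (5, 2, 1).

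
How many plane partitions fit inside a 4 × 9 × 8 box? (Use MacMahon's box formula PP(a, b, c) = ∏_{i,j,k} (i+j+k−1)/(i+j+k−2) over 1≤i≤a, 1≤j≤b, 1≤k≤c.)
PP(4, 9, 8) = 151561524301616

Evaluate the triple product over i = 1..4, j = 1..9, k = 1..8. The factors are (2/1) · (3/2) · (4/3) · (5/4) · (6/5) · (7/6) · (8/7) · (9/8) · … (288 factors total). The numerators and denominators telescope so the product is an integer; carrying out the multiplication exactly gives PP(4, 9, 8) = 151561524301616.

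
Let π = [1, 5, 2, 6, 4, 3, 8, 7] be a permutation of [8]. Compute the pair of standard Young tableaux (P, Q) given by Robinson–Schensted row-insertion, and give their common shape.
P = [1, 2, 3, 7] / [4, 6, 8] / [5];  Q = [1, 2, 4, 7] / [3, 5, 8] / [6];  common shape = (4, 3, 1)

Row-insert the values π_1, π_2, … into P one at a time, bumping the leftmost entry strictly greater than the inserted value down to the next row. The recording tableau Q records, in position (i, j), the step at which that cell was added to P.
  Insert 1 (step 1): P = [1];  Q = [1]
  Insert 5 (step 2): P = [1, 5];  Q = [1, 2]
  Insert 2 (step 3): P = [1, 2] / [5];  Q = [1, 2] / [3]
  Insert 6 (step 4): P = [1, 2, 6] / [5];  Q = [1, 2, 4] / [3]
  Insert 4 (step 5): P = [1, 2, 4] / [5, 6];  Q = [1, 2, 4] / [3, 5]
  Insert 3 (step 6): P = [1, 2, 3] / [4, 6] / [5];  Q = [1, 2, 4] / [3, 5] / [6]
  Insert 8 (step 7): P = [1, 2, 3, 8] / [4, 6] / [5];  Q = [1, 2, 4, 7] / [3, 5] / [6]
  Insert 7 (step 8): P = [1, 2, 3, 7] / [4, 6, 8] / [5];  Q = [1, 2, 4, 7] / [3, 5, 8] / [6]
Final shape: (4, 3, 1).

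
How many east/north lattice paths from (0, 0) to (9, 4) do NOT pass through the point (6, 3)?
Number of paths = 379

Total paths from (0, 0) to (9, 4): C(13, 9) = 715. Paths through (6, 3): (paths (0, 0) → (6, 3)) × (paths (6, 3) → (9, 4)) = C(9, 6) · C(4, 3) = 84 · 4 = 336. Avoidance count = 715 − 336 = 379.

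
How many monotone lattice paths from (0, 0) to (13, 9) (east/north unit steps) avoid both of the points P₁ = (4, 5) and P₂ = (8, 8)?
Number of paths = 356570

Inclusion–exclusion. Total paths: C(22, 13) = 497420. Through P₁: C(9, 4)·C(13, 9) = 90090. Through P₂: C(16, 8)·C(6, 5) = 77220. Since P₁ is strictly southwest of P₂, a monotone path through both must visit P₁ then P₂; paths through both = C(9, 4)·C(7, 4)·C(6, 5) = 26460. Avoid both = 497420 − 90090 − 77220 + 26460 = 356570.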